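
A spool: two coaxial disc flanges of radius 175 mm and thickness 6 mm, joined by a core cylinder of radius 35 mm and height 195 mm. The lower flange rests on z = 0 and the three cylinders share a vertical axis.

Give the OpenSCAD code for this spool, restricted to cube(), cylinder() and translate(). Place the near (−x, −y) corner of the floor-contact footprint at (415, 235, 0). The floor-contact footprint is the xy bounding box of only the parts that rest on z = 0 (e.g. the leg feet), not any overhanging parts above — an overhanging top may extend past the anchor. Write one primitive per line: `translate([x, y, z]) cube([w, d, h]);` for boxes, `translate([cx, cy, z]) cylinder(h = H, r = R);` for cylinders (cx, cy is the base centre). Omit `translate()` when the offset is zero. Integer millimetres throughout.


translate([590, 410, 0]) cylinder(h = 6, r = 175);
translate([590, 410, 6]) cylinder(h = 195, r = 35);
translate([590, 410, 201]) cylinder(h = 6, r = 175);


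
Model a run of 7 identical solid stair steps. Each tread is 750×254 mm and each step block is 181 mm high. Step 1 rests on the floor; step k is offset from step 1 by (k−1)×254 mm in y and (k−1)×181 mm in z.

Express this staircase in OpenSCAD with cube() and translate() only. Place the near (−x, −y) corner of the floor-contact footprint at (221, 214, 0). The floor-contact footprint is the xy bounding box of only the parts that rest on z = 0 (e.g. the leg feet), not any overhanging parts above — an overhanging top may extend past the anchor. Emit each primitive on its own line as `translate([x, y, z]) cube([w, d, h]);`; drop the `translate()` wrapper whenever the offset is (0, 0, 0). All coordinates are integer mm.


translate([221, 214, 0]) cube([750, 254, 181]);
translate([221, 468, 181]) cube([750, 254, 181]);
translate([221, 722, 362]) cube([750, 254, 181]);
translate([221, 976, 543]) cube([750, 254, 181]);
translate([221, 1230, 724]) cube([750, 254, 181]);
translate([221, 1484, 905]) cube([750, 254, 181]);
translate([221, 1738, 1086]) cube([750, 254, 181]);


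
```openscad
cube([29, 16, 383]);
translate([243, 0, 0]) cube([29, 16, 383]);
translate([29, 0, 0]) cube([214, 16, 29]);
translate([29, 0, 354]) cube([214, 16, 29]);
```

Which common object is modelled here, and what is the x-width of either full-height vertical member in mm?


A picture frame. The border width is 29 mm.

Four thin pieces enclosing a rectangular opening — a picture frame. The two full-height stiles are 383 mm tall; the top rail sits at z = 354 and is 29 mm tall, so the border above the opening is 383 − 354 = 29 mm, matching the stile x-width.


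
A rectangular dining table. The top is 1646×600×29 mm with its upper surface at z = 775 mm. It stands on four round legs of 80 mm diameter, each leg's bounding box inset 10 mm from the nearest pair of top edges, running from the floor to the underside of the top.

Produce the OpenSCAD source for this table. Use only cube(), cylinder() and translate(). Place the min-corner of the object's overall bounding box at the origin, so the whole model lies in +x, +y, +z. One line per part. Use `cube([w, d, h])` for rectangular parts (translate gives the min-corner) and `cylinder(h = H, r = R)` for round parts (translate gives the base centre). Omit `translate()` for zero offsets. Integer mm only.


// leg_h = 775 - 29 = 746
translate([0, 0, 746]) cube([1646, 600, 29]);
translate([50, 50, 0]) cylinder(h = 746, r = 40);
translate([1596, 50, 0]) cylinder(h = 746, r = 40);
translate([50, 550, 0]) cylinder(h = 746, r = 40);
translate([1596, 550, 0]) cylinder(h = 746, r = 40);


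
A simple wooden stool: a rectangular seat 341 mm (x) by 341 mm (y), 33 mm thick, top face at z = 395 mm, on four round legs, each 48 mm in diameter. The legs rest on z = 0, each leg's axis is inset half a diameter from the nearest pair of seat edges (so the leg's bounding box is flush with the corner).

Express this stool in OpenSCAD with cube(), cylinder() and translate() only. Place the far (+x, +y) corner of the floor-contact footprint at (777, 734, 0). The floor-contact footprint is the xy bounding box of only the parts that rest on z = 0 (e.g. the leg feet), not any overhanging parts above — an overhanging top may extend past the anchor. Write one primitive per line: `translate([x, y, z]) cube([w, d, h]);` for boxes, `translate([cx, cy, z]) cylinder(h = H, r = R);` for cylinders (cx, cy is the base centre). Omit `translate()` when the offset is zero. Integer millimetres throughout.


translate([436, 393, 362]) cube([341, 341, 33]);
translate([460, 417, 0]) cylinder(h = 362, r = 24);
translate([753, 417, 0]) cylinder(h = 362, r = 24);
translate([460, 710, 0]) cylinder(h = 362, r = 24);
translate([753, 710, 0]) cylinder(h = 362, r = 24);


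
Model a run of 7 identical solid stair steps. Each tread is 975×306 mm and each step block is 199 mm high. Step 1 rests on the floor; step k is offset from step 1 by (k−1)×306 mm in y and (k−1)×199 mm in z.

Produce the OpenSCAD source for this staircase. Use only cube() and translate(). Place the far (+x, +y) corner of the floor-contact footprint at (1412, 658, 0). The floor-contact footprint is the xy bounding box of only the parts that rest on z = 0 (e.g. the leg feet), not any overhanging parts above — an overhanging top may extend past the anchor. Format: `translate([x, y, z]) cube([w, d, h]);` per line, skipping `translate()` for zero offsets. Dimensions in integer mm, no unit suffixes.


translate([437, 352, 0]) cube([975, 306, 199]);
translate([437, 658, 199]) cube([975, 306, 199]);
translate([437, 964, 398]) cube([975, 306, 199]);
translate([437, 1270, 597]) cube([975, 306, 199]);
translate([437, 1576, 796]) cube([975, 306, 199]);
translate([437, 1882, 995]) cube([975, 306, 199]);
translate([437, 2188, 1194]) cube([975, 306, 199]);


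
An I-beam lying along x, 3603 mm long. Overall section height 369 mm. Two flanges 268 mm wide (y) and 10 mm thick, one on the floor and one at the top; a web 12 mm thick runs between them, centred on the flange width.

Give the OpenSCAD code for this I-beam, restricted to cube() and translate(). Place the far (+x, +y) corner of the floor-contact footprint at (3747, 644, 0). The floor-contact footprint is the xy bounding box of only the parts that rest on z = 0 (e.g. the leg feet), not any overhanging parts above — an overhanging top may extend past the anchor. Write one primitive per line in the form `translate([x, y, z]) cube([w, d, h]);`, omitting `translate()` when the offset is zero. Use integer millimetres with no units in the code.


translate([144, 376, 0]) cube([3603, 268, 10]);
translate([144, 504, 10]) cube([3603, 12, 349]);
translate([144, 376, 359]) cube([3603, 268, 10]);


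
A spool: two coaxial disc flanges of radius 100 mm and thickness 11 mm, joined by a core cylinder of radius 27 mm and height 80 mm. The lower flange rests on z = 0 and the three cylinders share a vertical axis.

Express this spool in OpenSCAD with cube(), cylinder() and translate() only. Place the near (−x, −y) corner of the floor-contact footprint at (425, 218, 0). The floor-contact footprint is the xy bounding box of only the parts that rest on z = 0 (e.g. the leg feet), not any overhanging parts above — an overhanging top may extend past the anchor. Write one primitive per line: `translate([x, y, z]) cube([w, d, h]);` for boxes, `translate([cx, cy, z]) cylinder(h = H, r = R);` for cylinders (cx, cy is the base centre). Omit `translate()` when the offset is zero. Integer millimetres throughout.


translate([525, 318, 0]) cylinder(h = 11, r = 100);
translate([525, 318, 11]) cylinder(h = 80, r = 27);
translate([525, 318, 91]) cylinder(h = 11, r = 100);


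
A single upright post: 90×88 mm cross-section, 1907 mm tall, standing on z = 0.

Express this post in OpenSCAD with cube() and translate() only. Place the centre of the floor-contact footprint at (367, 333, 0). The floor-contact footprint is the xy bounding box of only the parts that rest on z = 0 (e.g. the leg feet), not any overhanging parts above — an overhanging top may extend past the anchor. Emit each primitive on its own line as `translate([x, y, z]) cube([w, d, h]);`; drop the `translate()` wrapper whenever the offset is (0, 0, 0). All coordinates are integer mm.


translate([322, 289, 0]) cube([90, 88, 1907]);


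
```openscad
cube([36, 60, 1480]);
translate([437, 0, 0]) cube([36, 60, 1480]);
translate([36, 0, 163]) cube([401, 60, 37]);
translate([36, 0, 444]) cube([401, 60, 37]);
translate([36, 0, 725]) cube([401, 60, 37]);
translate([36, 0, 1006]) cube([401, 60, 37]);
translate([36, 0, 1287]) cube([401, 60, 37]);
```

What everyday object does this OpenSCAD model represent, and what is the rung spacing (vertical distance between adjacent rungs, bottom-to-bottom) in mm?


A ladder. The rung spacing is 281 mm.

Two tall 36×60 posts with 5 short bars between them — a ladder. Adjacent rungs sit at z = 163 and z = 444, so the spacing is 444 − 163 = 281 mm.


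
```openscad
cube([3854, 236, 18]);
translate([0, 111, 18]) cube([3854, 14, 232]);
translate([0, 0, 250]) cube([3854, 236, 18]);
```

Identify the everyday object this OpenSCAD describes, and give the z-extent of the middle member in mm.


An I-beam. The web height is 232 mm.

Two wide flanges with a thin centred web — an I-beam. Overall 268 mm minus two 18 mm flanges gives a web of 268 − 2·18 = 232 mm.


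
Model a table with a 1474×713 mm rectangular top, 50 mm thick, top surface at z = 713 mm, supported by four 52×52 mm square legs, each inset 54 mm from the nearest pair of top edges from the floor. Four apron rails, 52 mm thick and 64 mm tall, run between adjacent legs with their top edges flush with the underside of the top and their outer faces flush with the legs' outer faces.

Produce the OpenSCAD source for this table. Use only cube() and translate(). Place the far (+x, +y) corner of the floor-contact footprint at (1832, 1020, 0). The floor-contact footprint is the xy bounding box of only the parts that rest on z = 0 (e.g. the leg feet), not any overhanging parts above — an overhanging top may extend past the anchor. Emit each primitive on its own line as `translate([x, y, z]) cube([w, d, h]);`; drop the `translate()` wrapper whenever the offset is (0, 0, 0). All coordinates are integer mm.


translate([412, 361, 663]) cube([1474, 713, 50]);
translate([466, 415, 0]) cube([52, 52, 663]);
translate([1780, 415, 0]) cube([52, 52, 663]);
translate([466, 968, 0]) cube([52, 52, 663]);
translate([1780, 968, 0]) cube([52, 52, 663]);
translate([518, 415, 599]) cube([1262, 52, 64]);
translate([518, 968, 599]) cube([1262, 52, 64]);
translate([466, 467, 599]) cube([52, 501, 64]);
translate([1780, 467, 599]) cube([52, 501, 64]);


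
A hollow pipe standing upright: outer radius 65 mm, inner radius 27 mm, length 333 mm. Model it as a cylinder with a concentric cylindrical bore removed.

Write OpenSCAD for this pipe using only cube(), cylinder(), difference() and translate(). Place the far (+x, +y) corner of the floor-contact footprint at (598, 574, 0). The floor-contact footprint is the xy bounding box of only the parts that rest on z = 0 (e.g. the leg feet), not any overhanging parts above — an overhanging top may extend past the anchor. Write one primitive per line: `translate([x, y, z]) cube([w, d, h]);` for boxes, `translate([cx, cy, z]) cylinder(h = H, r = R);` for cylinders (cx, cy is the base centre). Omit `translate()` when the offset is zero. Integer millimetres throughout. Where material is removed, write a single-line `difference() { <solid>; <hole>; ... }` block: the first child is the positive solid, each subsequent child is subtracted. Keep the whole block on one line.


difference() { translate([533, 509, 0]) cylinder(h = 333, r = 65); translate([533, 509, 0]) cylinder(h = 333, r = 27); }


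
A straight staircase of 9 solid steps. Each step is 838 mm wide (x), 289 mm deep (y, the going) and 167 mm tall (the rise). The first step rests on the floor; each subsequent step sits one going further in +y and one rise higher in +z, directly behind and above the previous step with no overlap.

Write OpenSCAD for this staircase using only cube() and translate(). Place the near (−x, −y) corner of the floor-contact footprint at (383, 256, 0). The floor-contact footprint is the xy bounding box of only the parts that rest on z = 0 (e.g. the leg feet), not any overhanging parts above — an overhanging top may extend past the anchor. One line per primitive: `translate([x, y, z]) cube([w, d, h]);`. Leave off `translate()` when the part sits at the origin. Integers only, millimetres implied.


translate([383, 256, 0]) cube([838, 289, 167]);
translate([383, 545, 167]) cube([838, 289, 167]);
translate([383, 834, 334]) cube([838, 289, 167]);
translate([383, 1123, 501]) cube([838, 289, 167]);
translate([383, 1412, 668]) cube([838, 289, 167]);
translate([383, 1701, 835]) cube([838, 289, 167]);
translate([383, 1990, 1002]) cube([838, 289, 167]);
translate([383, 2279, 1169]) cube([838, 289, 167]);
translate([383, 2568, 1336]) cube([838, 289, 167]);


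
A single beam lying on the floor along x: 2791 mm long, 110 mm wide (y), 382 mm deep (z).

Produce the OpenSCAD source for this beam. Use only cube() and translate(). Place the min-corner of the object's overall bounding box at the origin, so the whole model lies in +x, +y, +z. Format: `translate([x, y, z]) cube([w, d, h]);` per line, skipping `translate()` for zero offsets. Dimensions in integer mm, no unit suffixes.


cube([2791, 110, 382]);


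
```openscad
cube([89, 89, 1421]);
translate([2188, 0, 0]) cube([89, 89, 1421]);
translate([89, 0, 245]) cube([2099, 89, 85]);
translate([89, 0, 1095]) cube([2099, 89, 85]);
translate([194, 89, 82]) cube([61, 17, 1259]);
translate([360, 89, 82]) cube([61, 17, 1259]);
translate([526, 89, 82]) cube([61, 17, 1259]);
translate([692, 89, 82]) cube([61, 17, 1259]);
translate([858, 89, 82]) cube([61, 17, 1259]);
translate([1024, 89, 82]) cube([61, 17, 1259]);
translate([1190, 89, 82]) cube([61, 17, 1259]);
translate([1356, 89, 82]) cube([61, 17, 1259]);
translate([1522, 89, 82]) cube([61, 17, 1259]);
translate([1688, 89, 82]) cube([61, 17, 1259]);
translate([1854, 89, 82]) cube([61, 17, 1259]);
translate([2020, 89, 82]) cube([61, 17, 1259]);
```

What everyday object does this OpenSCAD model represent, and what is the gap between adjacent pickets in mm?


A fence section. The picket gap is 105 mm.

Two posts, two rails, 12 pickets — a fence section. Span 2099 mm holds 12 pickets of 61 mm with 13 equal gaps: ⌊(2099 − 12·61) / 13⌋ = 105 mm.


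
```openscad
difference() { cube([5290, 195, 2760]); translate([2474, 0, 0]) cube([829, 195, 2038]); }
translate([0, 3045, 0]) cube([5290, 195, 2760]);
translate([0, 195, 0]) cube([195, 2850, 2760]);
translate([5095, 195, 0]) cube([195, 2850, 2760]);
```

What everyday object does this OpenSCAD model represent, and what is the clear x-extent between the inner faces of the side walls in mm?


A single room. The interior width is 4900 mm.

Four walls enclosing a rectangle with a door in the front wall — a room. Outside width 5290 minus two 195 mm walls gives 4900 mm.


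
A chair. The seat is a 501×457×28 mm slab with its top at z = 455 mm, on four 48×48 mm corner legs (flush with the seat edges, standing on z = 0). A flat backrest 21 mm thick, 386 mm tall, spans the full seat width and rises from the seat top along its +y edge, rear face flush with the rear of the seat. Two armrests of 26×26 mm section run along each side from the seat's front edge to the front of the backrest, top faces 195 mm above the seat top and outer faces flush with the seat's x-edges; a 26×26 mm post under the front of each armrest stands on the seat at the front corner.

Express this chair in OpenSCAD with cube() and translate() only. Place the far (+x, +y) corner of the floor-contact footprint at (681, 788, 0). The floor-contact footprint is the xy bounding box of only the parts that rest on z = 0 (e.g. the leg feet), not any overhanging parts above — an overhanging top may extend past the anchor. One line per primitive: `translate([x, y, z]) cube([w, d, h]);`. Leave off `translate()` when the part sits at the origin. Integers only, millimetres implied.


translate([180, 331, 427]) cube([501, 457, 28]);
translate([180, 331, 0]) cube([48, 48, 427]);
translate([633, 331, 0]) cube([48, 48, 427]);
translate([180, 740, 0]) cube([48, 48, 427]);
translate([633, 740, 0]) cube([48, 48, 427]);
translate([180, 767, 455]) cube([501, 21, 386]);
translate([180, 331, 624]) cube([26, 436, 26]);
translate([655, 331, 624]) cube([26, 436, 26]);
translate([180, 331, 455]) cube([26, 26, 169]);
translate([655, 331, 455]) cube([26, 26, 169]);


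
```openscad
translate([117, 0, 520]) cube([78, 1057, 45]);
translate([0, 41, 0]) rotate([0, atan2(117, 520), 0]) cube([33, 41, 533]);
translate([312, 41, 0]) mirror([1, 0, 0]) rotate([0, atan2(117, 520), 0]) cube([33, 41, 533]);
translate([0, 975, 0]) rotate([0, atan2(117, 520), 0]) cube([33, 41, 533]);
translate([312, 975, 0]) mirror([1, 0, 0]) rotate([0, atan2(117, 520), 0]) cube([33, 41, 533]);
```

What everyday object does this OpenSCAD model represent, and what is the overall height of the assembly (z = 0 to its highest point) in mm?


A sawhorse. The overall height is 565 mm.

A beam across two mirrored pairs of raked legs — a sawhorse. The beam's underside is at z = 520 (matching the legs' vertical rise in atan2(117, 520)) and the beam is 45 mm tall, so its top is at 520 + 45 = 565 mm. The raked legs top out at the beam's underside, so that is the highest point.


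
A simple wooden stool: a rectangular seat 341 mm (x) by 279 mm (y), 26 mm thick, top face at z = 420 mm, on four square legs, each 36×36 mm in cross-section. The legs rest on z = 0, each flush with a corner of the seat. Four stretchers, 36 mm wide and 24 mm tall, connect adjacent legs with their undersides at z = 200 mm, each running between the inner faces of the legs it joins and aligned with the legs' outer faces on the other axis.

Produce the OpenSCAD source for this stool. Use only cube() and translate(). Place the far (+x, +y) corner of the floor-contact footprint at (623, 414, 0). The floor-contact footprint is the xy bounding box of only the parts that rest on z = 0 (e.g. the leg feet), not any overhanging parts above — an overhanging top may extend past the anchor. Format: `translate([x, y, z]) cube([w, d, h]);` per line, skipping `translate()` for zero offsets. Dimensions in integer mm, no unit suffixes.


translate([282, 135, 394]) cube([341, 279, 26]);
translate([282, 135, 0]) cube([36, 36, 394]);
translate([587, 135, 0]) cube([36, 36, 394]);
translate([282, 378, 0]) cube([36, 36, 394]);
translate([587, 378, 0]) cube([36, 36, 394]);
translate([318, 135, 200]) cube([269, 36, 24]);
translate([318, 378, 200]) cube([269, 36, 24]);
translate([282, 171, 200]) cube([36, 207, 24]);
translate([587, 171, 200]) cube([36, 207, 24]);


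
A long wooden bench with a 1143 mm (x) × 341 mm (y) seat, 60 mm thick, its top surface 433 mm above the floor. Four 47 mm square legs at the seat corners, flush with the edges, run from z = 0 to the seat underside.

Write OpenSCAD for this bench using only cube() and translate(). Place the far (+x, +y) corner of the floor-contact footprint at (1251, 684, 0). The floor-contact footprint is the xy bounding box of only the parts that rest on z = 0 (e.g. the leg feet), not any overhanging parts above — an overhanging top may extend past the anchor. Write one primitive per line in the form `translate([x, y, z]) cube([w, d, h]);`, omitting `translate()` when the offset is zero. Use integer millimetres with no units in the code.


translate([108, 343, 373]) cube([1143, 341, 60]);
translate([108, 343, 0]) cube([47, 47, 373]);
translate([108, 637, 0]) cube([47, 47, 373]);
translate([1204, 343, 0]) cube([47, 47, 373]);
translate([1204, 637, 0]) cube([47, 47, 373]);


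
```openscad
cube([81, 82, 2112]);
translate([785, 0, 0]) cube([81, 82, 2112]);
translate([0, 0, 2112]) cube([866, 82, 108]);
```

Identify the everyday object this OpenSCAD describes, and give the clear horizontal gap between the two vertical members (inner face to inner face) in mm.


A door frame. The clear opening width is 704 mm.

Two 2112 mm tall posts with a header on top — a door frame. The left jamb is 81 mm wide at x = 0; the right jamb starts at x = 785. The clear opening is 785 − 81 = 704 mm.


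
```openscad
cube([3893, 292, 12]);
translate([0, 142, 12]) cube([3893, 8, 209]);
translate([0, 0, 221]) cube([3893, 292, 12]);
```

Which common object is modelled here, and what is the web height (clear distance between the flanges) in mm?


An I-beam. The web height is 209 mm.

Two wide flanges with a thin centred web — an I-beam. Overall 233 mm minus two 12 mm flanges gives a web of 233 − 2·12 = 209 mm.


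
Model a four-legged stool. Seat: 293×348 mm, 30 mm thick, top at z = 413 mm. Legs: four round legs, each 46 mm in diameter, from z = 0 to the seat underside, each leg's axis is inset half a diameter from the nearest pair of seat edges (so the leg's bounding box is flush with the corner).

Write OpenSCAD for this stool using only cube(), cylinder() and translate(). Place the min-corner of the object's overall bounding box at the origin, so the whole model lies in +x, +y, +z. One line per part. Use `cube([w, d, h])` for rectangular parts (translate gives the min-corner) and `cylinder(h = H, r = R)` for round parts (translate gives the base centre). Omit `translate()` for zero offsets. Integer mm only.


translate([0, 0, 383]) cube([293, 348, 30]);
translate([23, 23, 0]) cylinder(h = 383, r = 23);
translate([270, 23, 0]) cylinder(h = 383, r = 23);
translate([23, 325, 0]) cylinder(h = 383, r = 23);
translate([270, 325, 0]) cylinder(h = 383, r = 23);


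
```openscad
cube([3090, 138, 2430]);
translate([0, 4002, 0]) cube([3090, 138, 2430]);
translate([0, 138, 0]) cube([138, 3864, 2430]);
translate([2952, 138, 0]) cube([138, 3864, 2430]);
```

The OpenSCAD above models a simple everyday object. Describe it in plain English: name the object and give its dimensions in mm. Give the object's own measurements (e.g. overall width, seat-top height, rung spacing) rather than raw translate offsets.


The wall frame of a small rectangular building: four walls, each 2430 mm tall and 138 mm thick, enclosing a footprint 3090 mm (x) by 4140 mm (y) outside-to-outside, with no floor or roof. The front and back walls (the −y and +y sides) span the full width; the two side walls fit between them.


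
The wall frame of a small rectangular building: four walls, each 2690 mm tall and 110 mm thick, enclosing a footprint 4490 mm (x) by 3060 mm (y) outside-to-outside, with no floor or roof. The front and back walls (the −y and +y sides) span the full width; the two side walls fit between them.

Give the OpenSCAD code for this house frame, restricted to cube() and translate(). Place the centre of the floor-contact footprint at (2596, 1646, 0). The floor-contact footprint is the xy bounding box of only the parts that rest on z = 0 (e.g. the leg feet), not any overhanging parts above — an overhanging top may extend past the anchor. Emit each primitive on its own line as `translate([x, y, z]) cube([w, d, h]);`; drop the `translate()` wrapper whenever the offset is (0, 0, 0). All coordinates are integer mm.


translate([351, 116, 0]) cube([4490, 110, 2690]);
translate([351, 3066, 0]) cube([4490, 110, 2690]);
translate([351, 226, 0]) cube([110, 2840, 2690]);
translate([4731, 226, 0]) cube([110, 2840, 2690]);


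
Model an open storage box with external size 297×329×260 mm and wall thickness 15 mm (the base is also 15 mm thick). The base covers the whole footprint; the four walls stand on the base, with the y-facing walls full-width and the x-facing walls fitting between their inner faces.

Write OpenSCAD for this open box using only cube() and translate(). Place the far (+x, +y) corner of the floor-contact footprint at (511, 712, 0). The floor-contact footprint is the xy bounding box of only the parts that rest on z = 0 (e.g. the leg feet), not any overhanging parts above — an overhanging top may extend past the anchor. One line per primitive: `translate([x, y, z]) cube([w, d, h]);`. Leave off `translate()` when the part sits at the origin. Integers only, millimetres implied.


translate([214, 383, 0]) cube([297, 329, 15]);
translate([214, 383, 15]) cube([297, 15, 245]);
translate([214, 697, 15]) cube([297, 15, 245]);
translate([214, 398, 15]) cube([15, 299, 245]);
translate([496, 398, 15]) cube([15, 299, 245]);


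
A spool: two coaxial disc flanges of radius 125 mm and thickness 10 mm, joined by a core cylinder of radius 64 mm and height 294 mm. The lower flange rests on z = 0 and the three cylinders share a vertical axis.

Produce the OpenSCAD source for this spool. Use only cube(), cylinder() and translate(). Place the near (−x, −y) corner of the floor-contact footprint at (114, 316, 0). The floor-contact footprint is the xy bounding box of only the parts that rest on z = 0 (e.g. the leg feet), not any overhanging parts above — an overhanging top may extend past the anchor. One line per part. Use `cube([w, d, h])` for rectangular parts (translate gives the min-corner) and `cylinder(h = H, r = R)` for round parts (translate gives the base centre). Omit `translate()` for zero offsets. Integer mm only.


translate([239, 441, 0]) cylinder(h = 10, r = 125);
translate([239, 441, 10]) cylinder(h = 294, r = 64);
translate([239, 441, 304]) cylinder(h = 10, r = 125);


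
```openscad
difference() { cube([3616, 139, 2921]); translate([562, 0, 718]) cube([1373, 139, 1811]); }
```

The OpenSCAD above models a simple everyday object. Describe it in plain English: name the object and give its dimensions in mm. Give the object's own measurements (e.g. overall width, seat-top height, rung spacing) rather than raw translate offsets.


A wall 3616 mm long (x), 139 mm thick (y), 2921 mm tall, with a rectangular window opening cut through it. The opening is 1373 mm wide and 1811 mm tall; its sill is at z = 718 mm and its near (−x) edge is 562 mm from the wall's −x end. The opening passes through the full wall thickness.


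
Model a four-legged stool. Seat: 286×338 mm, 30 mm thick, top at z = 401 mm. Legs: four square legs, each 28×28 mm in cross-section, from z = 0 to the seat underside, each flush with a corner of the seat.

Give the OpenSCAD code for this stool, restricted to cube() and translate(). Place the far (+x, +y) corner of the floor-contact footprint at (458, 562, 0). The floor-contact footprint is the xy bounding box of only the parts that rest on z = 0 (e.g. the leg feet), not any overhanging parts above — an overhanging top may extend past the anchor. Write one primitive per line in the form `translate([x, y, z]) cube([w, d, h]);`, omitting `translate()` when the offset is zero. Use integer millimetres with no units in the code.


translate([172, 224, 371]) cube([286, 338, 30]);
translate([172, 224, 0]) cube([28, 28, 371]);
translate([430, 224, 0]) cube([28, 28, 371]);
translate([172, 534, 0]) cube([28, 28, 371]);
translate([430, 534, 0]) cube([28, 28, 371]);


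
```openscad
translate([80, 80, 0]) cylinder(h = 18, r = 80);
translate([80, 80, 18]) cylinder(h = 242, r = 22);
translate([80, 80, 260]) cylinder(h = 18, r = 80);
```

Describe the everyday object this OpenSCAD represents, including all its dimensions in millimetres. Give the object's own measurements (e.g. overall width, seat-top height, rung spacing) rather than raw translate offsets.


A spool: two coaxial disc flanges of radius 80 mm and thickness 18 mm, joined by a core cylinder of radius 22 mm and height 242 mm. The lower flange rests on z = 0 and the three cylinders share a vertical axis.


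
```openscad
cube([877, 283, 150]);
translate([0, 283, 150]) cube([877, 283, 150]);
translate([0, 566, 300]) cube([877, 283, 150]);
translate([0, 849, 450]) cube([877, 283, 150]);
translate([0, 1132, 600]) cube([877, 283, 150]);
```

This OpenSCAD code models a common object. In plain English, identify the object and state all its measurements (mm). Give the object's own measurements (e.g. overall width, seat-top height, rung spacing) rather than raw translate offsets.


A straight staircase of 5 solid steps. Each step is 877 mm wide (x), 283 mm deep (y, the going) and 150 mm tall (the rise). The first step rests on the floor; each subsequent step sits one going further in +y and one rise higher in +z, directly behind and above the previous step with no overlap.


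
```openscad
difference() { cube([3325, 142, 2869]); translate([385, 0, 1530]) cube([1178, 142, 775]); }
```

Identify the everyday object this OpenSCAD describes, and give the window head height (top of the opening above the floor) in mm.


A wall with a window opening. The window head height is 2305 mm.

A wall with a rectangular opening subtracted — a window. Sill at z = 1530, opening 775 mm tall, so the head is at 1530 + 775 = 2305 mm.


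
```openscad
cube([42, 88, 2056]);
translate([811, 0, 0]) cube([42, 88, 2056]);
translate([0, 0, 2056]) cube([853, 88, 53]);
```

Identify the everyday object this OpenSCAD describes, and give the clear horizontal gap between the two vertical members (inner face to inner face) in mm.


A door frame. The clear opening width is 769 mm.

Two 2056 mm tall posts with a header on top — a door frame. The left jamb is 42 mm wide at x = 0; the right jamb starts at x = 811. The clear opening is 811 − 42 = 769 mm.


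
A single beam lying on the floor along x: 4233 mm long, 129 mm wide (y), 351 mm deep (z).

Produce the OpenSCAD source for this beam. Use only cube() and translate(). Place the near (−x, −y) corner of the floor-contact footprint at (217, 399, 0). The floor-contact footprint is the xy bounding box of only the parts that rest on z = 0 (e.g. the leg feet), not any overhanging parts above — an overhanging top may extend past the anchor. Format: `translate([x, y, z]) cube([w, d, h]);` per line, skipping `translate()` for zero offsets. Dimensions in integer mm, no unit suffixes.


translate([217, 399, 0]) cube([4233, 129, 351]);


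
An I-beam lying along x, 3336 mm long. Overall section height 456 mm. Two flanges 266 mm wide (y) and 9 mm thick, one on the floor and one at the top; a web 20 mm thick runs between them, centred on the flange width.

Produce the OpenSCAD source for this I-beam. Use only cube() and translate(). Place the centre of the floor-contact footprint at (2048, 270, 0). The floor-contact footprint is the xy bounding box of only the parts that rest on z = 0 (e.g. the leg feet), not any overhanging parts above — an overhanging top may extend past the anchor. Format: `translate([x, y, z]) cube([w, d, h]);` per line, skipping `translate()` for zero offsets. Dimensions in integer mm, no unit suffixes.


translate([380, 137, 0]) cube([3336, 266, 9]);
translate([380, 260, 9]) cube([3336, 20, 438]);
translate([380, 137, 447]) cube([3336, 266, 9]);


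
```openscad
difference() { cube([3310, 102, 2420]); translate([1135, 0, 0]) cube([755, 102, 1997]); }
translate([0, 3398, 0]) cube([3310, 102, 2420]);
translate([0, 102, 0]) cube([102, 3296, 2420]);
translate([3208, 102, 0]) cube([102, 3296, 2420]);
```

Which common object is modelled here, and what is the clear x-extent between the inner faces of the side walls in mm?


A single room. The interior width is 3106 mm.

Four walls enclosing a rectangle with a door in the front wall — a room. Outside width 3310 minus two 102 mm walls gives 3106 mm.


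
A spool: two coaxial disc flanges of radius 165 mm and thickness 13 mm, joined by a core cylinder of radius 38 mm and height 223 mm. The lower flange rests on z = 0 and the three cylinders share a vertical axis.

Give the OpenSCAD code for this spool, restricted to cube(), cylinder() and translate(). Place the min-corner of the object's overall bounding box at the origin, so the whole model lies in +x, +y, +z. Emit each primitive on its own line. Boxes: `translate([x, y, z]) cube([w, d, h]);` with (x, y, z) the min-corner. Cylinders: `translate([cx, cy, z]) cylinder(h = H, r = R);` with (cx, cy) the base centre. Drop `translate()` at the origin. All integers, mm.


translate([165, 165, 0]) cylinder(h = 13, r = 165);
translate([165, 165, 13]) cylinder(h = 223, r = 38);
translate([165, 165, 236]) cylinder(h = 13, r = 165);


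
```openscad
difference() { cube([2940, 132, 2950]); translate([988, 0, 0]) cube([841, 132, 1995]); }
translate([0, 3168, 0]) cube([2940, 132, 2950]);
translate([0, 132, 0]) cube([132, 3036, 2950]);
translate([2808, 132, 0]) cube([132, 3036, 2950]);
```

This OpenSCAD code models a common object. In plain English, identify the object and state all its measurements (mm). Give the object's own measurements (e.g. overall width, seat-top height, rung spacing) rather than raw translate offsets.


A single room: four walls, each 2950 mm tall and 132 mm thick, enclosing an outside footprint 2940×3300 mm (x × y), no floor or roof. The front and back walls (−y and +y sides) run the full x-width; the side walls fit between their inner faces. A door opening 841 mm wide and 1995 mm tall is cut through the front wall from the floor up, its −x edge 988 mm from the wall's −x end.


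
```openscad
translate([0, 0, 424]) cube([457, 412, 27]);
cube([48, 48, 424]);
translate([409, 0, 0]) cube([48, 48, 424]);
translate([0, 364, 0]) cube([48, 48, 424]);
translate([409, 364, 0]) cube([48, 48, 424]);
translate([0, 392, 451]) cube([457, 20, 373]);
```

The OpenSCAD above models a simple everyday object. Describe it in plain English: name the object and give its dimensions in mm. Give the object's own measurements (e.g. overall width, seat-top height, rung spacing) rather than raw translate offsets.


A chair. The seat is a 457×412×27 mm slab with its top at z = 451 mm, on four 48×48 mm corner legs (flush with the seat edges, standing on z = 0). A flat backrest 20 mm thick, 373 mm tall, spans the full seat width and rises from the seat top along its +y edge, rear face flush with the rear of the seat.


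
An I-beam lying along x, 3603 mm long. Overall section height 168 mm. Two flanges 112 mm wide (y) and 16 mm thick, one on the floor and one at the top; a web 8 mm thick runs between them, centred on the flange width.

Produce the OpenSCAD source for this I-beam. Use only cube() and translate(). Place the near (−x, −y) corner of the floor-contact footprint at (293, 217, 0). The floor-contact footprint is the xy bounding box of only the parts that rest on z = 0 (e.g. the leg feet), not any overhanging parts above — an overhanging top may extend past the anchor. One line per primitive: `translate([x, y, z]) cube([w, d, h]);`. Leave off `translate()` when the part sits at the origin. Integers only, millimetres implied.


translate([293, 217, 0]) cube([3603, 112, 16]);
translate([293, 269, 16]) cube([3603, 8, 136]);
translate([293, 217, 152]) cube([3603, 112, 16]);


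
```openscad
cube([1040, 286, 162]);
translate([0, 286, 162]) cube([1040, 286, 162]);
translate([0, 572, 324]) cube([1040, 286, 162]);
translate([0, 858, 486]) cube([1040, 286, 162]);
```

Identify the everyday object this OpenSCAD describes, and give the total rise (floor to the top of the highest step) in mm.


A staircase. The total rise is 648 mm.

4 identical blocks, each offset up and back from the previous — a staircase. Each step is 162 mm tall and there are 4 of them, so the total rise is 4 × 162 = 648 mm.


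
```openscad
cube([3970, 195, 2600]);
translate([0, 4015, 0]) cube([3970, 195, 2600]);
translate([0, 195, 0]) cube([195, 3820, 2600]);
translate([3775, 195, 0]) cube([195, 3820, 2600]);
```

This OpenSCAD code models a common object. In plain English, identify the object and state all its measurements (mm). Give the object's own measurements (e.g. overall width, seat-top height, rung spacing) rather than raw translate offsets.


The wall frame of a small rectangular building: four walls, each 2600 mm tall and 195 mm thick, enclosing a footprint 3970 mm (x) by 4210 mm (y) outside-to-outside, with no floor or roof. The front and back walls (the −y and +y sides) span the full width; the two side walls fit between them.


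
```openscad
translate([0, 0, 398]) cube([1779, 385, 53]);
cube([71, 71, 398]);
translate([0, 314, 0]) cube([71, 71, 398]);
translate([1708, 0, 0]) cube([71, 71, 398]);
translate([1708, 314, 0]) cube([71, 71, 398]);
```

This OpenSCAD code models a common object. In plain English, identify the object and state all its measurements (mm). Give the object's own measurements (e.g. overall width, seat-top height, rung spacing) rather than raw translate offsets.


A bench: a 1779×385 mm seat slab, 53 mm thick, top at z = 451 mm, on four 71×71 mm square legs flush with the seat corners and standing on z = 0.


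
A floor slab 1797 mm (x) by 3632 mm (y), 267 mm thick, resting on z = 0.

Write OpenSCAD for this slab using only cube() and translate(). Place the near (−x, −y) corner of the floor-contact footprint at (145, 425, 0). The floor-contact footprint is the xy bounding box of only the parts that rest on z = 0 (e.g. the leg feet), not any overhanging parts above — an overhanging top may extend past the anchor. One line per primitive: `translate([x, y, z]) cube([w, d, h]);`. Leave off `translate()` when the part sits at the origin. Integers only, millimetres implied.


translate([145, 425, 0]) cube([1797, 3632, 267]);


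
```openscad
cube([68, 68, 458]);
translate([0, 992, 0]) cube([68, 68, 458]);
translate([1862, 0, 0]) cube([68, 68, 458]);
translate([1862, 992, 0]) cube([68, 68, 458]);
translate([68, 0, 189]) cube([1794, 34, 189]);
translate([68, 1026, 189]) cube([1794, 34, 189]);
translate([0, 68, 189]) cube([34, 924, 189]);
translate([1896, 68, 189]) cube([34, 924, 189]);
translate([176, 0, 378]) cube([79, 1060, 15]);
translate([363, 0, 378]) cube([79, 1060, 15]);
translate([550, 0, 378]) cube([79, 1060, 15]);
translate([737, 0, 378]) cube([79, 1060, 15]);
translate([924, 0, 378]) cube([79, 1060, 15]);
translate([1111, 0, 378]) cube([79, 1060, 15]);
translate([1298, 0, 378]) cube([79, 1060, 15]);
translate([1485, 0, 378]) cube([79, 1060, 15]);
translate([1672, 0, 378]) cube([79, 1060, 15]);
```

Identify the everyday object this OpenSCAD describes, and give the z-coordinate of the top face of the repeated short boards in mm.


A bed frame. The slat-top height is 393 mm.

Four posts, four rails, and a row of slats — a bed frame. Slats sit on the rails at z = 189 + 189 = 378; with slat thickness 15, the top is 393 mm.


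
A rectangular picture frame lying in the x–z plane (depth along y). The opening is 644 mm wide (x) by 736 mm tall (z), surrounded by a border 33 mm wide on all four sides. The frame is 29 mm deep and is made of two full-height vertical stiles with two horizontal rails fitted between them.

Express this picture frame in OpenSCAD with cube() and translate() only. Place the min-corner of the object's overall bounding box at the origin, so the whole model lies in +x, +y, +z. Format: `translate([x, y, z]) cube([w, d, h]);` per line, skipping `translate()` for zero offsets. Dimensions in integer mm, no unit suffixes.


cube([33, 29, 802]);
translate([677, 0, 0]) cube([33, 29, 802]);
translate([33, 0, 0]) cube([644, 29, 33]);
translate([33, 0, 769]) cube([644, 29, 33]);


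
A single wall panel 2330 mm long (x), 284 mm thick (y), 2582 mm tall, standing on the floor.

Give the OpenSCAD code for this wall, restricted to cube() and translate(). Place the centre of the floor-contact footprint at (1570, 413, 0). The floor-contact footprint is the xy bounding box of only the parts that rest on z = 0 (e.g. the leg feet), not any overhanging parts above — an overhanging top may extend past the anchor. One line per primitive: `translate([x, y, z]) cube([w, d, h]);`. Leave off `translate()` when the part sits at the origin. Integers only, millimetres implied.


translate([405, 271, 0]) cube([2330, 284, 2582]);


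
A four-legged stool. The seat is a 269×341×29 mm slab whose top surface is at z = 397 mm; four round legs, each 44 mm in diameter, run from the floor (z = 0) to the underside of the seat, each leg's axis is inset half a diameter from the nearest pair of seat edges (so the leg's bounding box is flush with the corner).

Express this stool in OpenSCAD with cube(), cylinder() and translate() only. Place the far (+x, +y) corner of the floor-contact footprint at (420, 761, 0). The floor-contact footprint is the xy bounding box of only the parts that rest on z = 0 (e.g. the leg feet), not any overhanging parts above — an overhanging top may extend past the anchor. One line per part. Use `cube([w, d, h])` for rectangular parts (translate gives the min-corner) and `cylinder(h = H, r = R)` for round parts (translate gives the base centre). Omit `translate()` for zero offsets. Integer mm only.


// leg_h = 397 - 29 = 368
translate([151, 420, 368]) cube([269, 341, 29]);
translate([173, 442, 0]) cylinder(h = 368, r = 22);
translate([398, 442, 0]) cylinder(h = 368, r = 22);
translate([173, 739, 0]) cylinder(h = 368, r = 22);
translate([398, 739, 0]) cylinder(h = 368, r = 22);
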